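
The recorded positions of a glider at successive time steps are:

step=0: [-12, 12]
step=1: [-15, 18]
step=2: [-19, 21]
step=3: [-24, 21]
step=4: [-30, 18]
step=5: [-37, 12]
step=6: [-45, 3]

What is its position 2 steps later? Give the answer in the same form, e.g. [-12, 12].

[-64, -24]

Taking differences between consecutive positions: [-3, +6], [-4, +3], [-5, +0], [-6, -3], [-7, -6], [-8, -9]. These grow by [-1, -3] each step.
step 7: [-45, 3] + [-9, -12] → [-54, -9]
step 8: [-54, -9] + [-10, -15] → [-64, -24]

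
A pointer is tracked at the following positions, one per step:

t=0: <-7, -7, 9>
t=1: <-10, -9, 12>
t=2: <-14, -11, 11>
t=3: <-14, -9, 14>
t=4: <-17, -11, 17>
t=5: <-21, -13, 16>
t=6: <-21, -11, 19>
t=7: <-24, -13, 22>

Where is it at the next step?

The moves between consecutive positions are <-3, -2, +3>, <-4, -2, -1>, <+0, +2, +3>, <-3, -2, +3>, <-4, -2, -1>, <+0, +2, +3>, <-3, -2, +3>; they repeat the 3-cycle [<-3, -2, +3>, <-4, -2, -1>, <+0, +2, +3>].
step 8: apply <-4, -2, -1> → <-28, -15, 21>

<-28, -15, 21>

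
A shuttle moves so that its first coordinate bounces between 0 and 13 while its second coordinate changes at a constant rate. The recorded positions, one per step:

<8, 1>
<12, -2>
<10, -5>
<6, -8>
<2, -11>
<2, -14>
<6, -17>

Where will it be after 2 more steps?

The first coordinate travels 4 per step and bounces off the walls at 0 and 13.
  step 7: 6 → 10
  step 8: 10 → 12
The second coordinate changes by -3 each step: at step 8 it is -23.

<12, -23>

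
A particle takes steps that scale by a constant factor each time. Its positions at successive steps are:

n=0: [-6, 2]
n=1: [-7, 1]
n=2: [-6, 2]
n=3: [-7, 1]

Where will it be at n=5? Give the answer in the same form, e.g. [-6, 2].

The jumps are [-1, -1], [+1, +1], [-1, -1] — a geometric progression with ratio -1.
step 4: [-7, 1] + [+1, +1] → [-6, 2]
step 5: [-6, 2] + [-1, -1] → [-7, 1]

[-7, 1]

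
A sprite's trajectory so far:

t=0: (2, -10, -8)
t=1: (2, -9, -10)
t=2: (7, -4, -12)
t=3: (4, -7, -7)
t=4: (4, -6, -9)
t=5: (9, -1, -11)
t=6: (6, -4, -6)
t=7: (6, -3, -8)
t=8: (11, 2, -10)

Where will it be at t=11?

Differencing gives (+0, +1, -2), (+5, +5, -2), (-3, -3, +5), (+0, +1, -2), (+5, +5, -2), (-3, -3, +5), (+0, +1, -2), (+5, +5, -2). This is the pattern (+0, +1, -2), (+5, +5, -2), (-3, -3, +5) repeated.
step 9: apply (-3, -3, +5) → (8, -1, -5)
step 10: apply (+0, +1, -2) → (8, 0, -7)
step 11: apply (+5, +5, -2) → (13, 5, -9)

(13, 5, -9)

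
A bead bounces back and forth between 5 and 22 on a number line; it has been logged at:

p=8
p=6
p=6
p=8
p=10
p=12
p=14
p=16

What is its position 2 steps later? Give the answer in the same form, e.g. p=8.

The value reflects between 5 and 22, moving 2 per step.
  step 8: 16 → 18
  step 9: 18 → 20

p=20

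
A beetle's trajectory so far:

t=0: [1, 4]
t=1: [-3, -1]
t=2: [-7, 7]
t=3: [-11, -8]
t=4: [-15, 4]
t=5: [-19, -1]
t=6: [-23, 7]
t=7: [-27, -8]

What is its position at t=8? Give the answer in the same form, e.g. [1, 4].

[-31, 4]

First: linear, -4 per step → -31 at step 8.
Second: cycles through 4, -1, 7, -8 every 4 steps. Step 8 lands at position 0 of the cycle → 4.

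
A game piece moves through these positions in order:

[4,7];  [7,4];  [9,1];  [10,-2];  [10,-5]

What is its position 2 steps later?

Successive displacements: [+3,-3], [+2,-3], [+1,-3], [+0,-3] — each changes by [-1,+0].
step 5: [10,-5] + [-1,-3] → [9,-8]
step 6: [9,-8] + [-2,-3] → [7,-11]

[7,-11]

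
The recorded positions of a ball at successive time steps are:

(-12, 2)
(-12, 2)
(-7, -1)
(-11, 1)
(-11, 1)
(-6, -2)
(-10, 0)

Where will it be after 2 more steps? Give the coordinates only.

Differencing gives (+0, +0), (+5, -3), (-4, +2), (+0, +0), (+5, -3), (-4, +2). This is the pattern (+0, +0), (+5, -3), (-4, +2) repeated.
step 7: apply (+0, +0) → (-10, 0)
step 8: apply (+5, -3) → (-5, -3)

(-5, -3)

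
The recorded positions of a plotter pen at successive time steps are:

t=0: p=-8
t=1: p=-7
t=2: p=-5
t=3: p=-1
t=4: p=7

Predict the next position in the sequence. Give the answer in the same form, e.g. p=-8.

The jumps are +1, +2, +4, +8 — a geometric progression with ratio 2.
step 5: 7 + 16 → p=23

p=23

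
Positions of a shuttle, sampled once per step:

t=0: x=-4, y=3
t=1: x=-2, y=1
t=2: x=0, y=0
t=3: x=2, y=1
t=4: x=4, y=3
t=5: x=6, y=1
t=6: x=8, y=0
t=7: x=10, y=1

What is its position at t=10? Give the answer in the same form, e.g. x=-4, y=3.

X: linear, +2 per step → 16 at step 10.
Y: cycles through 3, 1, 0, 1 every 4 steps. Step 10 lands at position 2 of the cycle → 0.

x=16, y=0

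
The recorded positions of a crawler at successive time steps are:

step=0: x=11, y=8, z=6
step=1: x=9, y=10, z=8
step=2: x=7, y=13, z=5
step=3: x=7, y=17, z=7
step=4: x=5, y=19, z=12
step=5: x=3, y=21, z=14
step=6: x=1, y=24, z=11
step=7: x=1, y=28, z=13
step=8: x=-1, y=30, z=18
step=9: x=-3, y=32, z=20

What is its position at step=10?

Step-to-step displacements: (-2,+2,+2), (-2,+3,-3), (+0,+4,+2), (-2,+2,+5), (-2,+2,+2), (-2,+3,-3), (+0,+4,+2), (-2,+2,+5), (-2,+2,+2) — a repeating cycle of length 4.
step 10: apply (-2,+3,-3) → x=-5, y=35, z=17

x=-5, y=35, z=17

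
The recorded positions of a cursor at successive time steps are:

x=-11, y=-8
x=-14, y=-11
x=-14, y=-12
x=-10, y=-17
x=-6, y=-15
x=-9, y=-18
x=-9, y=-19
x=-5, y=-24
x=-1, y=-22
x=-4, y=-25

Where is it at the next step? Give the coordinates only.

The moves between consecutive positions are (-3, -3), (+0, -1), (+4, -5), (+4, +2), (-3, -3), (+0, -1), (+4, -5), (+4, +2), (-3, -3); they repeat the 4-cycle [(-3, -3), (+0, -1), (+4, -5), (+4, +2)].
step 10: apply (+0, -1) → x=-4, y=-26

x=-4, y=-26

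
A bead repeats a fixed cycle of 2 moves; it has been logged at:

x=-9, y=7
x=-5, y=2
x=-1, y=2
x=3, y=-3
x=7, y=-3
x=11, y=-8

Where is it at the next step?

x=15, y=-8

Step-to-step displacements: (+4, -5), (+4, +0), (+4, -5), (+4, +0), (+4, -5) — a repeating cycle of length 2.
step 6: apply (+4, +0) → x=15, y=-8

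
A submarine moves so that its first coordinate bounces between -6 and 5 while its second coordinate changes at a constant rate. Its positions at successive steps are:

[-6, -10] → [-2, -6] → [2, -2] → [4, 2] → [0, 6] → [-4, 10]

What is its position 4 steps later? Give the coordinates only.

[2, 26]

The first coordinate reflects between -6 and 5, moving 4 per step.
  step 6: -4 → -4
  step 7: -4 → 0
  step 8: 0 → 4
  step 9: 4 → 2
The second coordinate changes by +4 each step: at step 9 it is 26.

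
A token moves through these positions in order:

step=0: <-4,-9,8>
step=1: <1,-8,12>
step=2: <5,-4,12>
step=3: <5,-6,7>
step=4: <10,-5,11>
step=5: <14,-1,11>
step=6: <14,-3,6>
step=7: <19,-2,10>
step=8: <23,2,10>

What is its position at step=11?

Step-to-step displacements: <+5,+1,+4>, <+4,+4,+0>, <+0,-2,-5>, <+5,+1,+4>, <+4,+4,+0>, <+0,-2,-5>, <+5,+1,+4>, <+4,+4,+0> — a repeating cycle of length 3.
step 9: apply <+0,-2,-5> → <23,0,5>
step 10: apply <+5,+1,+4> → <28,1,9>
step 11: apply <+4,+4,+0> → <32,5,9>

<32,5,9>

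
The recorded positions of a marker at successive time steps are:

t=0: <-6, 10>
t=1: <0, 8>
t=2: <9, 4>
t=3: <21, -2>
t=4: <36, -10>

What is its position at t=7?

Taking differences between consecutive positions: <+6, -2>, <+9, -4>, <+12, -6>, <+15, -8>. These grow by <+3, -2> each step.
step 5: <36, -10> + <+18, -10> → <54, -20>
step 6: <54, -20> + <+21, -12> → <75, -32>
step 7: <75, -32> + <+24, -14> → <99, -46>

<99, -46>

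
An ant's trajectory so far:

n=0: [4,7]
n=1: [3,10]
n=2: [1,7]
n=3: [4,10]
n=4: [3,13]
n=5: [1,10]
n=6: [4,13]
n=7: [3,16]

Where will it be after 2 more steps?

The moves between consecutive positions are [-1,+3], [-2,-3], [+3,+3], [-1,+3], [-2,-3], [+3,+3], [-1,+3]; they repeat the 3-cycle [[-1,+3], [-2,-3], [+3,+3]].
step 8: apply [-2,-3] → [1,13]
step 9: apply [+3,+3] → [4,16]

[4,16]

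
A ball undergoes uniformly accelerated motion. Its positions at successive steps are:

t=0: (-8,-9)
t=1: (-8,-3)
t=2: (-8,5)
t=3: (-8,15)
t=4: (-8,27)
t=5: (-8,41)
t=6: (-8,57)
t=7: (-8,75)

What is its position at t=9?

First differences are (+0,+6), (+0,+8), (+0,+10), (+0,+12), (+0,+14), (+0,+16), (+0,+18); their common second difference is (+0,+2) (constant acceleration).
step 8: (-8,75) + (+0,+20) → (-8,95)
step 9: (-8,95) + (+0,+22) → (-8,117)

(-8,117)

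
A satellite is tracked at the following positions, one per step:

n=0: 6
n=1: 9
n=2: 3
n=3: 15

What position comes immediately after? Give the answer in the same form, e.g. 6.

-9

Step-to-step displacements: +3, -6, +12; each is -2× the previous.
step 4: 15 − 24 → -9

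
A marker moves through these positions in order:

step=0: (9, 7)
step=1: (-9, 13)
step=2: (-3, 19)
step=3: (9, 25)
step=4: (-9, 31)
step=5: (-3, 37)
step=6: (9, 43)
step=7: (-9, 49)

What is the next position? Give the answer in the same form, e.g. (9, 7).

(-3, 55)

The first coordinate repeats the cycle [9, -9, -3] with period 3; step 8 mod 3 = 2, giving -3.
The second coordinate changes by +6 each step, so at step 8 it is 7 + 8·(6) = 55.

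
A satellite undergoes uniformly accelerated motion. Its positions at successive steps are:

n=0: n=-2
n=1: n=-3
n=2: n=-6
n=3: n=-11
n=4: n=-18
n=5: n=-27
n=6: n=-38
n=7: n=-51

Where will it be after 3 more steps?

n=-102

Successive displacements: -1, -3, -5, -7, -9, -11, -13 — each changes by -2.
step 8: -51 − 15 → n=-66
step 9: -66 − 17 → n=-83
step 10: -83 − 19 → n=-102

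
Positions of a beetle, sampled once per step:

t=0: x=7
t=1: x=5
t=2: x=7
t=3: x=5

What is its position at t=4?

Step-to-step displacements: -2, +2, -2; each is -1× the previous.
step 4: 5 + 2 → x=7

x=7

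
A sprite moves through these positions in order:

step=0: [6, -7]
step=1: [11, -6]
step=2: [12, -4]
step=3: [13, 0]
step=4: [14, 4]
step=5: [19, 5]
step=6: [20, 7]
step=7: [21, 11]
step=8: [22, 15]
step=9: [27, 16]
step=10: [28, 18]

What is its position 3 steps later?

[35, 27]

Differencing gives [+5, +1], [+1, +2], [+1, +4], [+1, +4], [+5, +1], [+1, +2], [+1, +4], [+1, +4], [+5, +1], [+1, +2]. This is the pattern [+5, +1], [+1, +2], [+1, +4], [+1, +4] repeated.
step 11: apply [+1, +4] → [29, 22]
step 12: apply [+1, +4] → [30, 26]
step 13: apply [+5, +1] → [35, 27]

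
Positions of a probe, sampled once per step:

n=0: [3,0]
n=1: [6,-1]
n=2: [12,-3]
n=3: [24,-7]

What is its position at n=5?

[96,-31]

The jumps are [+3,-1], [+6,-2], [+12,-4] — a geometric progression with ratio 2.
step 4: [24,-7] + [+24,-8] → [48,-15]
step 5: [48,-15] + [+48,-16] → [96,-31]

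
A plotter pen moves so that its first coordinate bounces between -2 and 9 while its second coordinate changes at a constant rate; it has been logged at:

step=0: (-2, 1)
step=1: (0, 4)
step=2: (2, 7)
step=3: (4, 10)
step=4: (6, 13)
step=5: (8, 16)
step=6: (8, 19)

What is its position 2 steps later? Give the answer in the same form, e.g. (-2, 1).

The first coordinate travels 2 per step and bounces off the walls at -2 and 9.
  step 7: 8 → 6
  step 8: 6 → 4
The second coordinate changes by +3 each step: at step 8 it is 25.

(4, 25)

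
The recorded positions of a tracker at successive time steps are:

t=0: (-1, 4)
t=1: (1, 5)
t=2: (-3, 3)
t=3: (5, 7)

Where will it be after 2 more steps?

The jumps are (+2, +1), (-4, -2), (+8, +4) — a geometric progression with ratio -2.
step 4: (5, 7) + (-16, -8) → (-11, -1)
step 5: (-11, -1) + (+32, +16) → (21, 15)

(21, 15)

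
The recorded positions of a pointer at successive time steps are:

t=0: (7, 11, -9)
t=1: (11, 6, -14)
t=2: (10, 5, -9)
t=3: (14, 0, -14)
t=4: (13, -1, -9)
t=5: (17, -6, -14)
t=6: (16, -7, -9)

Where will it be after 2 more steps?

The moves between consecutive positions are (+4, -5, -5), (-1, -1, +5), (+4, -5, -5), (-1, -1, +5), (+4, -5, -5), (-1, -1, +5); they repeat the 2-cycle [(+4, -5, -5), (-1, -1, +5)].
step 7: apply (+4, -5, -5) → (20, -12, -14)
step 8: apply (-1, -1, +5) → (19, -13, -9)

(19, -13, -9)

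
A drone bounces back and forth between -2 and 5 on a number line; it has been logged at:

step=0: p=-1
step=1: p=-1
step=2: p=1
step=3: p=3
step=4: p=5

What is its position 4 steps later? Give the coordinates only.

p=-1

The value reflects between -2 and 5, moving 2 per step.
  step 5: 5 → 3
  step 6: 3 → 1
  step 7: 1 → -1
  step 8: -1 → -1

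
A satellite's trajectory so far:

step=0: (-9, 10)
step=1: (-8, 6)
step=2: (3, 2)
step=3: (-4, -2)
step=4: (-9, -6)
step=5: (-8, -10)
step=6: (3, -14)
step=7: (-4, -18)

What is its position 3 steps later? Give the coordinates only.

(3, -30)

The first coordinate repeats the cycle [-9, -8, 3, -4] with period 4; step 10 mod 4 = 2, giving 3.
The second coordinate changes by -4 each step, so at step 10 it is 10 + 10·(-4) = -30.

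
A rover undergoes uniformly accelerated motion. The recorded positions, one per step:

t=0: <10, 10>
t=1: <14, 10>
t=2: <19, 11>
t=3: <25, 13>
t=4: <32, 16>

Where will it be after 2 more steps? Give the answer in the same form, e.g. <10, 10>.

<49, 25>

First differences are <+4, +0>, <+5, +1>, <+6, +2>, <+7, +3>; their common second difference is <+1, +1> (constant acceleration).
step 5: <32, 16> + <+8, +4> → <40, 20>
step 6: <40, 20> + <+9, +5> → <49, 25>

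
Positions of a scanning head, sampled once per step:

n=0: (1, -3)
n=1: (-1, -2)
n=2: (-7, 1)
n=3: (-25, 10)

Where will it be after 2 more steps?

(-241, 118)

The jumps are (-2, +1), (-6, +3), (-18, +9) — a geometric progression with ratio 3.
step 4: (-25, 10) + (-54, +27) → (-79, 37)
step 5: (-79, 37) + (-162, +81) → (-241, 118)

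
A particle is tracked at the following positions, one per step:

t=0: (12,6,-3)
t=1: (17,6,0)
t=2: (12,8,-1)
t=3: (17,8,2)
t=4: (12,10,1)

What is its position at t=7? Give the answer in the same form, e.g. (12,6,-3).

(17,12,6)

The moves between consecutive positions are (+5,+0,+3), (-5,+2,-1), (+5,+0,+3), (-5,+2,-1); they repeat the 2-cycle [(+5,+0,+3), (-5,+2,-1)].
step 5: apply (+5,+0,+3) → (17,10,4)
step 6: apply (-5,+2,-1) → (12,12,3)
step 7: apply (+5,+0,+3) → (17,12,6)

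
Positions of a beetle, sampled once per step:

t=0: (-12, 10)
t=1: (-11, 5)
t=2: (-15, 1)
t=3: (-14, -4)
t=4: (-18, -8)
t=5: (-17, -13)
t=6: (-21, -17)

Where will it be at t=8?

(-24, -26)

Differencing gives (+1, -5), (-4, -4), (+1, -5), (-4, -4), (+1, -5), (-4, -4). This is the pattern (+1, -5), (-4, -4) repeated.
step 7: apply (+1, -5) → (-20, -22)
step 8: apply (-4, -4) → (-24, -26)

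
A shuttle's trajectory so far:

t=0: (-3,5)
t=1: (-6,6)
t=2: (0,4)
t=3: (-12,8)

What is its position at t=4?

Consecutive displacements (-3,+1), (+6,-2), (-12,+4) scale by a factor of -2 each step.
step 4: (-12,8) + (+24,-8) → (12,0)

(12,0)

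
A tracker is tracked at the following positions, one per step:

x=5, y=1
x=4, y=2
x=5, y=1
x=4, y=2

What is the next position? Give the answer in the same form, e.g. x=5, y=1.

The jumps are (-1, +1), (+1, -1), (-1, +1) — a geometric progression with ratio -1.
step 4: x=4, y=2 + (+1, -1) → x=5, y=1

x=5, y=1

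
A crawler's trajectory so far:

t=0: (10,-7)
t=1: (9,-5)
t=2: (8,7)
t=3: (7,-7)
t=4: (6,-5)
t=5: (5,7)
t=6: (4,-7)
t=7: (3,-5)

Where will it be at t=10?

(0,-5)

The first coordinate changes by -1 each step, so at step 10 it is 10 + 10·(-1) = 0.
The second coordinate repeats the cycle [-7, -5, 7] with period 3; step 10 mod 3 = 1, giving -5.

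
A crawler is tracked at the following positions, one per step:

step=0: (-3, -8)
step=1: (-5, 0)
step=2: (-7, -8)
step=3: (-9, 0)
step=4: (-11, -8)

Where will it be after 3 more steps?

First: linear, -2 per step → -17 at step 7.
Second: cycles through -8, 0 every 2 steps. Step 7 lands at position 1 of the cycle → 0.

(-17, 0)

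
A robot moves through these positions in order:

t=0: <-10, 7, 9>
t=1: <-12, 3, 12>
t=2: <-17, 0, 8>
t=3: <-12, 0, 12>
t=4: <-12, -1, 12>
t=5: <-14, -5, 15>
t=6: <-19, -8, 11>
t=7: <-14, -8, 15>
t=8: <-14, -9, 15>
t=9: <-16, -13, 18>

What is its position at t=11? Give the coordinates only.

<-16, -16, 18>

Step-to-step displacements: <-2, -4, +3>, <-5, -3, -4>, <+5, +0, +4>, <+0, -1, +0>, <-2, -4, +3>, <-5, -3, -4>, <+5, +0, +4>, <+0, -1, +0>, <-2, -4, +3> — a repeating cycle of length 4.
step 10: apply <-5, -3, -4> → <-21, -16, 14>
step 11: apply <+5, +0, +4> → <-16, -16, 18>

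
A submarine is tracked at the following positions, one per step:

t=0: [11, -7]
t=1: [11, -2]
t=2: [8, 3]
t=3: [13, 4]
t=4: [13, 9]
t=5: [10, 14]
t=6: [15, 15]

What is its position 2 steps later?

[12, 25]

The moves between consecutive positions are [+0, +5], [-3, +5], [+5, +1], [+0, +5], [-3, +5], [+5, +1]; they repeat the 3-cycle [[+0, +5], [-3, +5], [+5, +1]].
step 7: apply [+0, +5] → [15, 20]
step 8: apply [-3, +5] → [12, 25]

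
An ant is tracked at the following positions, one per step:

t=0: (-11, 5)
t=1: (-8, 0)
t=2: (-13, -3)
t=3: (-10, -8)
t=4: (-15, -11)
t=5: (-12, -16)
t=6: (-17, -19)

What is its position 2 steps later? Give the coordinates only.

(-19, -27)

Differencing gives (+3, -5), (-5, -3), (+3, -5), (-5, -3), (+3, -5), (-5, -3). This is the pattern (+3, -5), (-5, -3) repeated.
step 7: apply (+3, -5) → (-14, -24)
step 8: apply (-5, -3) → (-19, -27)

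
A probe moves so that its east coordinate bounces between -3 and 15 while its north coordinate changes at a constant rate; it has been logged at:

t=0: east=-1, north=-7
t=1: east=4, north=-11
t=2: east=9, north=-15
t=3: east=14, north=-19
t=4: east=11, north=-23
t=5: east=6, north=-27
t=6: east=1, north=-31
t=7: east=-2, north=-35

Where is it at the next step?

east=3, north=-39

The east coordinate travels 5 per step and bounces off the walls at -3 and 15.
  step 8: -2 → 3
The north coordinate changes by -4 each step: at step 8 it is -39.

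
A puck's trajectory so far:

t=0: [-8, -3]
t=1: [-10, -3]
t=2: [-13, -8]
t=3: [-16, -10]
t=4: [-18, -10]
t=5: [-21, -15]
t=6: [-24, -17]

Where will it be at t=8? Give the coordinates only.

[-29, -22]

Differencing gives [-2, +0], [-3, -5], [-3, -2], [-2, +0], [-3, -5], [-3, -2]. This is the pattern [-2, +0], [-3, -5], [-3, -2] repeated.
step 7: apply [-2, +0] → [-26, -17]
step 8: apply [-3, -5] → [-29, -22]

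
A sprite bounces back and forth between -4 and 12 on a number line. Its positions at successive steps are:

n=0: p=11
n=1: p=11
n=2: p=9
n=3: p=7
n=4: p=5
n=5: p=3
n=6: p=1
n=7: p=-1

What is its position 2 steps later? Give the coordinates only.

The value travels 2 per step and bounces off the walls at -4 and 12.
  step 8: -1 → -3
  step 9: -3 → -3

p=-3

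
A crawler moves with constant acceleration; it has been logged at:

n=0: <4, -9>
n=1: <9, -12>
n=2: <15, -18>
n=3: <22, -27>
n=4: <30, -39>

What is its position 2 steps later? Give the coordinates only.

Taking differences between consecutive positions: <+5, -3>, <+6, -6>, <+7, -9>, <+8, -12>. These grow by <+1, -3> each step.
step 5: <30, -39> + <+9, -15> → <39, -54>
step 6: <39, -54> + <+10, -18> → <49, -72>

<49, -72>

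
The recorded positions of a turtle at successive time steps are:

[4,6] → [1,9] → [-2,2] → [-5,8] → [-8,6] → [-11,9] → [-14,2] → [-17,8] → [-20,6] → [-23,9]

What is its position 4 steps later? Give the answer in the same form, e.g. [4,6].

[-35,9]

First: linear, -3 per step → -35 at step 13.
Second: cycles through 6, 9, 2, 8 every 4 steps. Step 13 lands at position 1 of the cycle → 9.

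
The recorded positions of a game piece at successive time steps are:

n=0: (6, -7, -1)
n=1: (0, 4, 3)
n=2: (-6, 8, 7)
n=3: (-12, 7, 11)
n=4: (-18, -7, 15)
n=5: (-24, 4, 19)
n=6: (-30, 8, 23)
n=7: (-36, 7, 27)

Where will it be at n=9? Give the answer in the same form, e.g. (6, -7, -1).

First: linear, -6 per step → -48 at step 9.
Second: cycles through -7, 4, 8, 7 every 4 steps. Step 9 lands at position 1 of the cycle → 4.
Third: linear, +4 per step → 35 at step 9.

(-48, 4, 35)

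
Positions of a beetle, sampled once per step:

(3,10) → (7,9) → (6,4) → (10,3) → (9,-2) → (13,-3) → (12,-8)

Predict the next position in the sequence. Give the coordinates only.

(16,-9)

Step-to-step displacements: (+4,-1), (-1,-5), (+4,-1), (-1,-5), (+4,-1), (-1,-5) — a repeating cycle of length 2.
step 7: apply (+4,-1) → (16,-9)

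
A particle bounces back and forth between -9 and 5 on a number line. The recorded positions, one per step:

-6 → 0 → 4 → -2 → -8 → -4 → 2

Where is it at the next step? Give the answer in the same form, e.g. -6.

The value reflects between -9 and 5, moving 6 per step.
  step 7: 2 → 2

2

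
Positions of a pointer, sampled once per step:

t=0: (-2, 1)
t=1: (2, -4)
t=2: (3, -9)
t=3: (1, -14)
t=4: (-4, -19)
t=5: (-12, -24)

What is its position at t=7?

First differences are (+4, -5), (+1, -5), (-2, -5), (-5, -5), (-8, -5); their common second difference is (-3, +0) (constant acceleration).
step 6: (-12, -24) + (-11, -5) → (-23, -29)
step 7: (-23, -29) + (-14, -5) → (-37, -34)

(-37, -34)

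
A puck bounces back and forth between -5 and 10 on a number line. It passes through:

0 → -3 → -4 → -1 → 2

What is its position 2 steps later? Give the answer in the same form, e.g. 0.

8

The value reflects between -5 and 10, moving 3 per step.
  step 5: 2 → 5
  step 6: 5 → 8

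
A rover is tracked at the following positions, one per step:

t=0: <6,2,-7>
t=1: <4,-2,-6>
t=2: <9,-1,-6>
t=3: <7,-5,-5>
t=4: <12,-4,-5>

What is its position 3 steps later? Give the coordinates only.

Differencing gives <-2,-4,+1>, <+5,+1,+0>, <-2,-4,+1>, <+5,+1,+0>. This is the pattern <-2,-4,+1>, <+5,+1,+0> repeated.
step 5: apply <-2,-4,+1> → <10,-8,-4>
step 6: apply <+5,+1,+0> → <15,-7,-4>
step 7: apply <-2,-4,+1> → <13,-11,-3>

<13,-11,-3>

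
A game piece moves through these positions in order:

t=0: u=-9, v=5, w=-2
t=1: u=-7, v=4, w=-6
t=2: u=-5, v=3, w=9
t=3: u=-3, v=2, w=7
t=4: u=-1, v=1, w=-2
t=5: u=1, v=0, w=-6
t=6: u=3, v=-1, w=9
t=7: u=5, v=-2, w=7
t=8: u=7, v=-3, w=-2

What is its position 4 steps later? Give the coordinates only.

The u coordinate changes by +2 each step, so at step 12 it is -9 + 12·(2) = 15.
The v coordinate changes by -1 each step, so at step 12 it is 5 + 12·(-1) = -7.
The w coordinate repeats the cycle [-2, -6, 9, 7] with period 4; step 12 mod 4 = 0, giving -2.

u=15, v=-7, w=-2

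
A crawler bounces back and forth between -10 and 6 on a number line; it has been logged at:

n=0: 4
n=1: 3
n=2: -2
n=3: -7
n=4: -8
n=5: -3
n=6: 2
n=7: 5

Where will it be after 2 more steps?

The value travels 5 per step and bounces off the walls at -10 and 6.
  step 8: 5 → 0
  step 9: 0 → -5

-5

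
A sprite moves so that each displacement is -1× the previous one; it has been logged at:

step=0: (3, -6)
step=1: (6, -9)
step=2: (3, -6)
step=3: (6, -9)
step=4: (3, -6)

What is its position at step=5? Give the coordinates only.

(6, -9)

The jumps are (+3, -3), (-3, +3), (+3, -3), (-3, +3) — a geometric progression with ratio -1.
step 5: (3, -6) + (+3, -3) → (6, -9)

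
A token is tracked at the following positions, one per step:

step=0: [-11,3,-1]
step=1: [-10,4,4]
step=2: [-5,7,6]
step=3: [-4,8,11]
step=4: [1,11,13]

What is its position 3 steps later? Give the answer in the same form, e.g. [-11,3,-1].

Step-to-step displacements: [+1,+1,+5], [+5,+3,+2], [+1,+1,+5], [+5,+3,+2] — a repeating cycle of length 2.
step 5: apply [+1,+1,+5] → [2,12,18]
step 6: apply [+5,+3,+2] → [7,15,20]
step 7: apply [+1,+1,+5] → [8,16,25]

[8,16,25]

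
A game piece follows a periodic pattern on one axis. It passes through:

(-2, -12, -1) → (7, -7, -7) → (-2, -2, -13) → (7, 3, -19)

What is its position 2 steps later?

The first coordinate repeats the cycle [-2, 7] with period 2; step 5 mod 2 = 1, giving 7.
The second coordinate changes by +5 each step, so at step 5 it is -12 + 5·(5) = 13.
The third coordinate changes by -6 each step, so at step 5 it is -1 + 5·(-6) = -31.

(7, 13, -31)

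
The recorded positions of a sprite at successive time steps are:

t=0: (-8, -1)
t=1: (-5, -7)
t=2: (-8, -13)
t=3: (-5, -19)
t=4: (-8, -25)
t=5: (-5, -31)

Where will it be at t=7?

First: cycles through -8, -5 every 2 steps. Step 7 lands at position 1 of the cycle → -5.
Second: linear, -6 per step → -43 at step 7.

(-5, -43)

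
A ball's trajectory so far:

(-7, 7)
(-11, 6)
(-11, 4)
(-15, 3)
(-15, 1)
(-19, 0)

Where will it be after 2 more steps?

Differencing gives (-4, -1), (+0, -2), (-4, -1), (+0, -2), (-4, -1). This is the pattern (-4, -1), (+0, -2) repeated.
step 6: apply (+0, -2) → (-19, -2)
step 7: apply (-4, -1) → (-23, -3)

(-23, -3)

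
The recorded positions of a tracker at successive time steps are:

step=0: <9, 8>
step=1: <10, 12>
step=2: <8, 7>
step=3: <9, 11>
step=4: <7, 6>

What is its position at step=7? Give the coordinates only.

<7, 9>

The moves between consecutive positions are <+1, +4>, <-2, -5>, <+1, +4>, <-2, -5>; they repeat the 2-cycle [<+1, +4>, <-2, -5>].
step 5: apply <+1, +4> → <8, 10>
step 6: apply <-2, -5> → <6, 5>
step 7: apply <+1, +4> → <7, 9>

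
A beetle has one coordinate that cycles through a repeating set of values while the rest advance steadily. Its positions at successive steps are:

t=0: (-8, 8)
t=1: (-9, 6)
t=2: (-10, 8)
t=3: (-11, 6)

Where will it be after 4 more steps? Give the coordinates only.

First: linear, -1 per step → -15 at step 7.
Second: cycles through 8, 6 every 2 steps. Step 7 lands at position 1 of the cycle → 6.

(-15, 6)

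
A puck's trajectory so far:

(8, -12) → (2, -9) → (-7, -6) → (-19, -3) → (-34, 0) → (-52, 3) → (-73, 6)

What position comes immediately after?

(-97, 9)

Successive displacements: (-6, +3), (-9, +3), (-12, +3), (-15, +3), (-18, +3), (-21, +3) — each changes by (-3, +0).
step 7: (-73, 6) + (-24, +3) → (-97, 9)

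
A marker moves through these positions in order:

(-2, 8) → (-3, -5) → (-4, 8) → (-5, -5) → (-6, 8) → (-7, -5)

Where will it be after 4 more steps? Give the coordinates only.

First: linear, -1 per step → -11 at step 9.
Second: cycles through 8, -5 every 2 steps. Step 9 lands at position 1 of the cycle → -5.

(-11, -5)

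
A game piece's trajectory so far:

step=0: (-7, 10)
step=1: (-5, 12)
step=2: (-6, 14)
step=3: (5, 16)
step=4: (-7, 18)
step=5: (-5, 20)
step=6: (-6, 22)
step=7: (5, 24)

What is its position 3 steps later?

(-6, 30)

The first coordinate repeats the cycle [-7, -5, -6, 5] with period 4; step 10 mod 4 = 2, giving -6.
The second coordinate changes by +2 each step, so at step 10 it is 10 + 10·(2) = 30.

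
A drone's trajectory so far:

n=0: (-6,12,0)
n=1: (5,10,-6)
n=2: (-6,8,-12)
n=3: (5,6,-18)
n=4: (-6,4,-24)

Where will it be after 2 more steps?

First: cycles through -6, 5 every 2 steps. Step 6 lands at position 0 of the cycle → -6.
Second: linear, -2 per step → 0 at step 6.
Third: linear, -6 per step → -36 at step 6.

(-6,0,-36)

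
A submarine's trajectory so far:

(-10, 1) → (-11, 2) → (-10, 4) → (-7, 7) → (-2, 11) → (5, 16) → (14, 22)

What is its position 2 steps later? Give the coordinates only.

(38, 37)

First differences are (-1, +1), (+1, +2), (+3, +3), (+5, +4), (+7, +5), (+9, +6); their common second difference is (+2, +1) (constant acceleration).
step 7: (14, 22) + (+11, +7) → (25, 29)
step 8: (25, 29) + (+13, +8) → (38, 37)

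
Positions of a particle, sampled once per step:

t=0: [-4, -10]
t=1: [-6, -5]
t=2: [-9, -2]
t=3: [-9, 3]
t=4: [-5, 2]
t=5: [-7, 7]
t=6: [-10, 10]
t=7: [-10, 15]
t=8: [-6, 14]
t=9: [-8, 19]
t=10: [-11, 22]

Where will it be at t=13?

[-9, 31]

The moves between consecutive positions are [-2, +5], [-3, +3], [+0, +5], [+4, -1], [-2, +5], [-3, +3], [+0, +5], [+4, -1], [-2, +5], [-3, +3]; they repeat the 4-cycle [[-2, +5], [-3, +3], [+0, +5], [+4, -1]].
step 11: apply [+0, +5] → [-11, 27]
step 12: apply [+4, -1] → [-7, 26]
step 13: apply [-2, +5] → [-9, 31]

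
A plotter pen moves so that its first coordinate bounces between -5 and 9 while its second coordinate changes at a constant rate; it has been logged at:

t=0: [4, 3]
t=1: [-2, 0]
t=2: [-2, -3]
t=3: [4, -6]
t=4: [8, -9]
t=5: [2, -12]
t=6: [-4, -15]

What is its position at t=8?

[6, -21]

The first coordinate reflects between -5 and 9, moving 6 per step.
  step 7: -4 → 0
  step 8: 0 → 6
The second coordinate changes by -3 each step: at step 8 it is -21.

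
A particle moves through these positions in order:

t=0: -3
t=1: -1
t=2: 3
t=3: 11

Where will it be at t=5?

Step-to-step displacements: +2, +4, +8; each is 2× the previous.
step 4: 11 + 16 → 27
step 5: 27 + 32 → 59

59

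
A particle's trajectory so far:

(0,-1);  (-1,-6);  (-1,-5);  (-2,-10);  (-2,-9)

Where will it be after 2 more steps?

The moves between consecutive positions are (-1,-5), (+0,+1), (-1,-5), (+0,+1); they repeat the 2-cycle [(-1,-5), (+0,+1)].
step 5: apply (-1,-5) → (-3,-14)
step 6: apply (+0,+1) → (-3,-13)

(-3,-13)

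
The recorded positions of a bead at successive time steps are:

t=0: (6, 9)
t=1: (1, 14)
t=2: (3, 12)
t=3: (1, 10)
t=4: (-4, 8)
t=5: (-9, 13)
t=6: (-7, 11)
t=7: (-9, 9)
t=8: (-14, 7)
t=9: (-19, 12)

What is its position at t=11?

(-19, 8)

Differencing gives (-5, +5), (+2, -2), (-2, -2), (-5, -2), (-5, +5), (+2, -2), (-2, -2), (-5, -2), (-5, +5). This is the pattern (-5, +5), (+2, -2), (-2, -2), (-5, -2) repeated.
step 10: apply (+2, -2) → (-17, 10)
step 11: apply (-2, -2) → (-19, 8)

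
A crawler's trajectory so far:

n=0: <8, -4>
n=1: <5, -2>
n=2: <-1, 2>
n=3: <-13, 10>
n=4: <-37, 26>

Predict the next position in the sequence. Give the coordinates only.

Step-to-step displacements: <-3, +2>, <-6, +4>, <-12, +8>, <-24, +16>; each is 2× the previous.
step 5: <-37, 26> + <-48, +32> → <-85, 58>

<-85, 58>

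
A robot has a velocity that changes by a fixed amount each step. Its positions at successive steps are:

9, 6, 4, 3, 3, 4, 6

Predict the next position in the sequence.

9

First differences are -3, -2, -1, +0, +1, +2; their common second difference is +1 (constant acceleration).
step 7: 6 + 3 → 9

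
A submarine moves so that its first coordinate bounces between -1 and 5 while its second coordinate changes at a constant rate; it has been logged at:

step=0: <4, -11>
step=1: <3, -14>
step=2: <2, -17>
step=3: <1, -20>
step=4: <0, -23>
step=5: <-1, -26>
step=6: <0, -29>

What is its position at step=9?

The first coordinate reflects between -1 and 5, moving 1 per step.
  step 7: 0 → 1
  step 8: 1 → 2
  step 9: 2 → 3
The second coordinate changes by -3 each step: at step 9 it is -38.

<3, -38>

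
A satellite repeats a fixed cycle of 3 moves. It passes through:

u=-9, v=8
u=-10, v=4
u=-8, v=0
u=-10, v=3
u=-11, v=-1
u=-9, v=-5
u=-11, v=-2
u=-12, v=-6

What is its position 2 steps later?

Differencing gives (-1, -4), (+2, -4), (-2, +3), (-1, -4), (+2, -4), (-2, +3), (-1, -4). This is the pattern (-1, -4), (+2, -4), (-2, +3) repeated.
step 8: apply (+2, -4) → u=-10, v=-10
step 9: apply (-2, +3) → u=-12, v=-7

u=-12, v=-7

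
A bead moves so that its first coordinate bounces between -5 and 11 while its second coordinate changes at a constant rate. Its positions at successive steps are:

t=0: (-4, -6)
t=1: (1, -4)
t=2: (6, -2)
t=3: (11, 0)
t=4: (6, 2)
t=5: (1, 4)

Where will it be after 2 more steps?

The first coordinate reflects between -5 and 11, moving 5 per step.
  step 6: 1 → -4
  step 7: -4 → -1
The second coordinate changes by +2 each step: at step 7 it is 8.

(-1, 8)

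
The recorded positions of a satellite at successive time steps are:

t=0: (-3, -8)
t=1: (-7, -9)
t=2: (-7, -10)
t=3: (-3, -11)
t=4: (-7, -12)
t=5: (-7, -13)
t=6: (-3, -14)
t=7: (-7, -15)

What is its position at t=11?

(-7, -19)

The first coordinate repeats the cycle [-3, -7, -7] with period 3; step 11 mod 3 = 2, giving -7.
The second coordinate changes by -1 each step, so at step 11 it is -8 + 11·(-1) = -19.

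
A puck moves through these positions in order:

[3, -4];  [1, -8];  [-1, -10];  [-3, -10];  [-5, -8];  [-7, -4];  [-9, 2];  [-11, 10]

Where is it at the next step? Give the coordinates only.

[-13, 20]

Successive displacements: [-2, -4], [-2, -2], [-2, +0], [-2, +2], [-2, +4], [-2, +6], [-2, +8] — each changes by [+0, +2].
step 8: [-11, 10] + [-2, +10] → [-13, 20]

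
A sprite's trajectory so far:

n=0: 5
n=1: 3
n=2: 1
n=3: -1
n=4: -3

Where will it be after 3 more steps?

-9

Each step adds -2 to the position.
step 5: -3 − 2 → -5
step 6: -5 − 2 → -7
step 7: -7 − 2 → -9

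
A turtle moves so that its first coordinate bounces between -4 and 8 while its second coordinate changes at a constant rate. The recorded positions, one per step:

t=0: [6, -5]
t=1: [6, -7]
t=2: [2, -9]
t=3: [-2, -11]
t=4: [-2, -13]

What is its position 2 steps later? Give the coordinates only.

[6, -17]

The first coordinate reflects between -4 and 8, moving 4 per step.
  step 5: -2 → 2
  step 6: 2 → 6
The second coordinate changes by -2 each step: at step 6 it is -17.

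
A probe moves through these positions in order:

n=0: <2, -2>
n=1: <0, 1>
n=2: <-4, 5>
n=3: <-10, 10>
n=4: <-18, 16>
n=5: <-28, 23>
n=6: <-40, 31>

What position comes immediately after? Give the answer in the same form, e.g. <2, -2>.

Successive displacements: <-2, +3>, <-4, +4>, <-6, +5>, <-8, +6>, <-10, +7>, <-12, +8> — each changes by <-2, +1>.
step 7: <-40, 31> + <-14, +9> → <-54, 40>

<-54, 40>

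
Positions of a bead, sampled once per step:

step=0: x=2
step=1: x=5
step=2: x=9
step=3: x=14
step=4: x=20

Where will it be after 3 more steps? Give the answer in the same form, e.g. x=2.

x=44

First differences are +3, +4, +5, +6; their common second difference is +1 (constant acceleration).
step 5: 20 + 7 → x=27
step 6: 27 + 8 → x=35
step 7: 35 + 9 → x=44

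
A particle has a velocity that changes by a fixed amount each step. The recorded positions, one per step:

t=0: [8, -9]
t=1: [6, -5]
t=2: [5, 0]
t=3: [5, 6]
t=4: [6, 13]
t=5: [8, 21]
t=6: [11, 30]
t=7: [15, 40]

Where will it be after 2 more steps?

[26, 63]

First differences are [-2, +4], [-1, +5], [+0, +6], [+1, +7], [+2, +8], [+3, +9], [+4, +10]; their common second difference is [+1, +1] (constant acceleration).
step 8: [15, 40] + [+5, +11] → [20, 51]
step 9: [20, 51] + [+6, +12] → [26, 63]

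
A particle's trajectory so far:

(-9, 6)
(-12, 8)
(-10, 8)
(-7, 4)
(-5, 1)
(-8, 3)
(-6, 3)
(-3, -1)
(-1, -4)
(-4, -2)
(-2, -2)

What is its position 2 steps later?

Step-to-step displacements: (-3, +2), (+2, +0), (+3, -4), (+2, -3), (-3, +2), (+2, +0), (+3, -4), (+2, -3), (-3, +2), (+2, +0) — a repeating cycle of length 4.
step 11: apply (+3, -4) → (1, -6)
step 12: apply (+2, -3) → (3, -9)

(3, -9)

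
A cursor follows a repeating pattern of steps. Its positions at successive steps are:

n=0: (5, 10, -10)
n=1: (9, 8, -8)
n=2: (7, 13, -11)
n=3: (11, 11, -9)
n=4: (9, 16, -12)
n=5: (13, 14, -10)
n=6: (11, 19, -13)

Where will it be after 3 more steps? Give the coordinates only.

Step-to-step displacements: (+4, -2, +2), (-2, +5, -3), (+4, -2, +2), (-2, +5, -3), (+4, -2, +2), (-2, +5, -3) — a repeating cycle of length 2.
step 7: apply (+4, -2, +2) → (15, 17, -11)
step 8: apply (-2, +5, -3) → (13, 22, -14)
step 9: apply (+4, -2, +2) → (17, 20, -12)

(17, 20, -12)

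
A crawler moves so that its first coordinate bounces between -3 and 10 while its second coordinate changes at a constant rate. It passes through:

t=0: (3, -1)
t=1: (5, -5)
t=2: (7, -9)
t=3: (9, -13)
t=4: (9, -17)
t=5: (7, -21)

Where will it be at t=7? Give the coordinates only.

The first coordinate travels 2 per step and bounces off the walls at -3 and 10.
  step 6: 7 → 5
  step 7: 5 → 3
The second coordinate changes by -4 each step: at step 7 it is -29.

(3, -29)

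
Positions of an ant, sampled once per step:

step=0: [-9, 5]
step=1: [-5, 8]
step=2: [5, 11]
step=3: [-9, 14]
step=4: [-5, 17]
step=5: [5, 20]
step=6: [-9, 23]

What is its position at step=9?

[-9, 32]

First: cycles through -9, -5, 5 every 3 steps. Step 9 lands at position 0 of the cycle → -9.
Second: linear, +3 per step → 32 at step 9.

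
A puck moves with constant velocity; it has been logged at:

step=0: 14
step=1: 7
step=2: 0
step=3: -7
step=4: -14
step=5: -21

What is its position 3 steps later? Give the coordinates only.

Constant displacement of -7 per step.
step 6: -21 − 7 → -28
step 7: -28 − 7 → -35
step 8: -35 − 7 → -42

-42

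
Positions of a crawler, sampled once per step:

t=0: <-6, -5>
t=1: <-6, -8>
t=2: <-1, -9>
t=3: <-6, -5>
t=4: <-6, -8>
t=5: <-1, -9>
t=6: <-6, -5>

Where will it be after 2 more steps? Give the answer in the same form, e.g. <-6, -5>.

Step-to-step displacements: <+0, -3>, <+5, -1>, <-5, +4>, <+0, -3>, <+5, -1>, <-5, +4> — a repeating cycle of length 3.
step 7: apply <+0, -3> → <-6, -8>
step 8: apply <+5, -1> → <-1, -9>

<-1, -9>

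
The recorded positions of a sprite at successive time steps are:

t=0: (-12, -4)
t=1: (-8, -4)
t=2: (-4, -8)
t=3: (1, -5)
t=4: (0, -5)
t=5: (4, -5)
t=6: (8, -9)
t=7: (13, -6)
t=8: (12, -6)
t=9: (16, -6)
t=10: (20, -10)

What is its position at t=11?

The moves between consecutive positions are (+4, +0), (+4, -4), (+5, +3), (-1, +0), (+4, +0), (+4, -4), (+5, +3), (-1, +0), (+4, +0), (+4, -4); they repeat the 4-cycle [(+4, +0), (+4, -4), (+5, +3), (-1, +0)].
step 11: apply (+5, +3) → (25, -7)

(25, -7)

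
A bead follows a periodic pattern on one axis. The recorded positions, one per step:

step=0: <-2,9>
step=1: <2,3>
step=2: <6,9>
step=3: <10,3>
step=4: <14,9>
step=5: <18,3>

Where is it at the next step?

The first coordinate changes by +4 each step, so at step 6 it is -2 + 6·(4) = 22.
The second coordinate repeats the cycle [9, 3] with period 2; step 6 mod 2 = 0, giving 9.

<22,9>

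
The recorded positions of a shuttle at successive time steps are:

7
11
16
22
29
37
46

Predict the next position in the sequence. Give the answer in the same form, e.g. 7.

Successive displacements: +4, +5, +6, +7, +8, +9 — each changes by +1.
step 7: 46 + 10 → 56

56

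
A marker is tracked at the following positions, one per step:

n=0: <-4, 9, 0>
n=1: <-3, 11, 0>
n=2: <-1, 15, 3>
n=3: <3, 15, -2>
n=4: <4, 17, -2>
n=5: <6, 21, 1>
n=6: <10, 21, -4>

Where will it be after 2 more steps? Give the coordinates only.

The moves between consecutive positions are <+1, +2, +0>, <+2, +4, +3>, <+4, +0, -5>, <+1, +2, +0>, <+2, +4, +3>, <+4, +0, -5>; they repeat the 3-cycle [<+1, +2, +0>, <+2, +4, +3>, <+4, +0, -5>].
step 7: apply <+1, +2, +0> → <11, 23, -4>
step 8: apply <+2, +4, +3> → <13, 27, -1>

<13, 27, -1>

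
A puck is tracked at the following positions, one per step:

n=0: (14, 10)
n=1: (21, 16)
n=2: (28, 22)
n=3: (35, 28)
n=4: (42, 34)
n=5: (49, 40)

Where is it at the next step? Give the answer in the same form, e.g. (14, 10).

(56, 46)

The position changes by (+7, +6) every step.
step 6: (49, 40) + (+7, +6) → (56, 46)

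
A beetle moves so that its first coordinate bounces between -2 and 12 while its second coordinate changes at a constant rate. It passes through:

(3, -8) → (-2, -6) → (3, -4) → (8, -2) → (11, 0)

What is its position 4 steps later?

(5, 8)

The first coordinate travels 5 per step and bounces off the walls at -2 and 12.
  step 5: 11 → 6
  step 6: 6 → 1
  step 7: 1 → 0
  step 8: 0 → 5
The second coordinate changes by +2 each step: at step 8 it is 8.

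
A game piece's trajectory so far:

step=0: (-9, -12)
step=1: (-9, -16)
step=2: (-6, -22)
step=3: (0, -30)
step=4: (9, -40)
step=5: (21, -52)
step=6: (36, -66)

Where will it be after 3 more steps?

(99, -120)

Taking differences between consecutive positions: (+0, -4), (+3, -6), (+6, -8), (+9, -10), (+12, -12), (+15, -14). These grow by (+3, -2) each step.
step 7: (36, -66) + (+18, -16) → (54, -82)
step 8: (54, -82) + (+21, -18) → (75, -100)
step 9: (75, -100) + (+24, -20) → (99, -120)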